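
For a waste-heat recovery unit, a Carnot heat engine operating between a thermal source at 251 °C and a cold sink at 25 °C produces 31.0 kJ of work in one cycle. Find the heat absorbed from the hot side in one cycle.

Q_H ≈ 71.90 kJ

T_H = 251 °C → 251 + 273.15 = 524.15 K.
T_C = 25 °C → 25 + 273.15 = 298.15 K.
Since the cycle is reversible, η = 1 − T_C/T_H = 1 − 298.15/524.15 = 0.4312.
Q_H = W/η = 31.0/0.4312 = 71.90 kJ.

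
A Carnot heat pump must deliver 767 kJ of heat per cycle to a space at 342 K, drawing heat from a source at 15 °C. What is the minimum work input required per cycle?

T_C = 15 °C → 15 + 273.15 = 288.15 K.
COP_HP = T_H/(T_H − T_C) = 342.00/53.85 = 6.3510.
W = Q_H/COP_HP = 767/6.3510 = 121 kJ.

W_in ≈ 121 kJ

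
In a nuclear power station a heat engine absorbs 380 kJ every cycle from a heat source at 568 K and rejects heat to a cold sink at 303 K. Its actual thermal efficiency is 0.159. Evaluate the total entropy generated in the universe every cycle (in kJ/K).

ΔS_univ ≈ 0.3857 kJ/K

W = η·Q_H = 0.159 × 380 = 60.42 kJ, so Q_C = Q_H − W = 319.6 kJ.
Entropy balance on the reservoirs: −Q_H/T_H = -0.6690 kJ/K, +Q_C/T_C = 1.055 kJ/K.
ΔS_univ = −Q_H/T_H + Q_C/T_C = 0.3857 kJ/K (> 0, since η = 0.159 < η_Carnot = 0.467).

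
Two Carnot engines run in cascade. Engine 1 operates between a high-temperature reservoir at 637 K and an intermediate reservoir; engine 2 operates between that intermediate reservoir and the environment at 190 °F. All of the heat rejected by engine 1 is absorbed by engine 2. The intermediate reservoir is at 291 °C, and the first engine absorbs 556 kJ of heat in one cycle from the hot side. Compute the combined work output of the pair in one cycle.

W_total ≈ 241.0 kJ

T_C = 190 °F → (190 − 32) × 5/9 = 87.78 °C = 360.93 K.
Two reversible stages in series are equivalent to a single Carnot engine between T_H and T_C, so η_total = 1 − T_C/T_H = 1 − 360.93/637.00 = 0.4334.
W_total = η_total · Q_H = 0.4334 × 556 = 241.0 kJ.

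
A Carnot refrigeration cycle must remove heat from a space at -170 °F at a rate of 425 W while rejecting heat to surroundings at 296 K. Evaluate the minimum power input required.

T_C = -170 °F → (-170 − 32) × 5/9 = -112.22 °C = 160.93 K.
For a reversible refrigerator, COP_R = T_C/(T_H − T_C) = 160.93/135.07 = 1.1914.
W = Q_C/COP_R = 425/1.1914 = 356.7 W.

Ẇ_in ≈ 356.7 W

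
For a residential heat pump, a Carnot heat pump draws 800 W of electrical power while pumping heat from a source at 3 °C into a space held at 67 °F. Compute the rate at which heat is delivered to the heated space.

T_H = 67 °F → (67 − 32) × 5/9 = 19.44 °C = 292.59 K.
T_C = 3 °C → 3 + 273.15 = 276.15 K.
Reversible heating COP: COP_HP = T_H/(T_H − T_C) = 292.59/16.44 = 17.7929.
Q_H = COP_HP · W = 17.7929 × 800 = 14230 W.

Q̇_H ≈ 14230 W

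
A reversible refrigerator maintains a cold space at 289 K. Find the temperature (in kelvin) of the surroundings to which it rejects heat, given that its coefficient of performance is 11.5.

T_H ≈ 314 K

COP_R = T_C/(T_H − T_C) ⇒ T_H = T_C·(1 + 1/COP_R) = 289.00 × (1 + 1/11.5) = 314 K.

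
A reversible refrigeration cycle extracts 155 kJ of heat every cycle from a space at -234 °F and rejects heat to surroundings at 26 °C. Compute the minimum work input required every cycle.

W_in ≈ 215 kJ

T_H = 26 °C → 26 + 273.15 = 299.15 K.
T_C = -234 °F → (-234 − 32) × 5/9 = -147.78 °C = 125.37 K.
For a reversible refrigerator, COP_R = T_C/(T_H − T_C) = 125.37/173.78 = 0.7215.
W = Q_C/COP_R = 155/0.7215 = 215 kJ.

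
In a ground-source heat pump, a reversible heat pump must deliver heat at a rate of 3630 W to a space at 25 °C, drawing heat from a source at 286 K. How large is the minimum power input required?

Ẇ_in ≈ 148 W

T_H = 25 °C → 25 + 273.15 = 298.15 K.
For a reversible heat pump, COP_HP = T_H/(T_H − T_C) = 298.15/12.15 = 24.5391.
W = Q_H/COP_HP = 3630/24.5391 = 148 W.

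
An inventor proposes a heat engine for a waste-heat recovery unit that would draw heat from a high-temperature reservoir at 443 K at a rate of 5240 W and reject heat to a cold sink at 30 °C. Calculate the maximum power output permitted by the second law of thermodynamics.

T_C = 30 °C → 30 + 273.15 = 303.15 K.
No engine can exceed the Carnot limit: η_max = 1 − T_C/T_H = 1 − 303.15/443.00 = 0.3157.
W_max = η_max · Q_H = 0.3157 × 5240 = 1654 W.

Ẇ_max ≈ 1654 W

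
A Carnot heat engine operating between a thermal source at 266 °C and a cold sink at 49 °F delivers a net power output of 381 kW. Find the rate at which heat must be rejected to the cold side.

Q̇_C ≈ 420 kW

T_H = 266 °C → 266 + 273.15 = 539.15 K.
T_C = 49 °F → (49 − 32) × 5/9 = 9.44 °C = 282.59 K.
η_rev = 1 − T_C/T_H = 1 − 282.59/539.15 = 0.4759.
Since Q_C/Q_H = T_C/T_H and Q_H = W/η, Q_C = W·T_C/(T_H − T_C) = 381 × 282.59/256.56 = 420 kW.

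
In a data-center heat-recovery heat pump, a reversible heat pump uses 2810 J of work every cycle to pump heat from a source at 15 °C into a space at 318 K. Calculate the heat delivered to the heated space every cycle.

T_C = 15 °C → 15 + 273.15 = 288.15 K.
For a reversible heat pump, COP_HP = T_H/(T_H − T_C) = 318.00/29.85 = 10.6533.
Q_H = COP_HP · W = 10.6533 × 2810 = 29900 J.

Q_H ≈ 29900 J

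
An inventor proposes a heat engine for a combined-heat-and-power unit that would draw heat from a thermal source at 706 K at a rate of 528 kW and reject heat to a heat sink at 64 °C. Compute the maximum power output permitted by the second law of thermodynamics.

T_C = 64 °C → 64 + 273.15 = 337.15 K.
By the Carnot theorem, η_max = 1 − T_C/T_H = 1 − 337.15/706.00 = 0.5225.
W_max = η_max · Q_H = 0.5225 × 528 = 276 kW.

Ẇ_max ≈ 276 kW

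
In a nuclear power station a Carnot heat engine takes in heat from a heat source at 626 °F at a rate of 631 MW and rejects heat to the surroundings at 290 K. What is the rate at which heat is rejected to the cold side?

Q̇_C ≈ 303 MW

T_H = 626 °F → (626 − 32) × 5/9 = 330.00 °C = 603.15 K.
For a reversible engine, η = 1 − T_C/T_H = 1 − 290.00/603.15 = 0.5192.
For a reversible cycle Q_C/Q_H = T_C/T_H, so Q_C = 631 × 290.00/603.15 = 303 MW.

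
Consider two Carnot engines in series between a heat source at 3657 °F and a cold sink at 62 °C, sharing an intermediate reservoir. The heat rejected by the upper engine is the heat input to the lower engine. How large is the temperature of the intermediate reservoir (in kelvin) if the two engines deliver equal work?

T_m ≈ 1310 K

T_H = 3657 °F → (3657 − 32) × 5/9 = 2013.89 °C = 2287.04 K.
T_C = 62 °C → 62 + 273.15 = 335.15 K.
For reversible stages Q_m = Q_H·(T_m/T_H). Setting W₁ = Q_H(1 − T_m/T_H) equal to W₂ = Q_m(1 − T_C/T_m) = Q_H·(T_m − T_C)/T_H gives T_H − T_m = T_m − T_C, so T_m = (T_H + T_C)/2 = (2287.04 + 335.15)/2 = 1310 K.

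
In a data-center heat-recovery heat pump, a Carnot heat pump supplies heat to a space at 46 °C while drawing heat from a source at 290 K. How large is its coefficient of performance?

COP_HP ≈ 10.95

T_H = 46 °C → 46 + 273.15 = 319.15 K.
The Carnot heat-pump COP is COP_HP = T_H/(T_H − T_C) = 319.15/(319.15 − 290.00) = 10.95.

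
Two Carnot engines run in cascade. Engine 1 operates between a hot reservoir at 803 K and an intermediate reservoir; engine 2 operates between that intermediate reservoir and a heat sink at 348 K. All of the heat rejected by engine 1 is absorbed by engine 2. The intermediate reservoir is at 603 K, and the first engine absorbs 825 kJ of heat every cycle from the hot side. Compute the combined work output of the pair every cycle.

Two reversible stages in series are equivalent to a single Carnot engine between T_H and T_C, so η_total = 1 − T_C/T_H = 1 − 348.00/803.00 = 0.5666.
W_total = η_total · Q_H = 0.5666 × 825 = 467 kJ.

W_total ≈ 467 kJ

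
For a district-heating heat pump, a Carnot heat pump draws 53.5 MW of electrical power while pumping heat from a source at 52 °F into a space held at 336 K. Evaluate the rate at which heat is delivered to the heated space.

T_C = 52 °F → (52 − 32) × 5/9 = 11.11 °C = 284.26 K.
COP_HP = T_H/(T_H − T_C) = 336.00/51.74 = 6.4941.
Q_H = COP_HP · W = 6.4941 × 53.5 = 347 MW.

Q̇_H ≈ 347 MW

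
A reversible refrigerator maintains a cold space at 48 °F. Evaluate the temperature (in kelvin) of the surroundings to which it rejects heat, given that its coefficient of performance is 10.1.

T_H ≈ 310 K

T_C = 48 °F → (48 − 32) × 5/9 = 8.89 °C = 282.04 K.
COP_R = T_C/(T_H − T_C) ⇒ T_H = T_C·(1 + 1/COP_R) = 282.04 × (1 + 1/10.1) = 310 K.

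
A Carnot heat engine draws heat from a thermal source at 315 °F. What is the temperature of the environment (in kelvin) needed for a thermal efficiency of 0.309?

T_C ≈ 297 K

T_H = 315 °F → (315 − 32) × 5/9 = 157.22 °C = 430.37 K.
From η = 1 − T_C/T_H, T_C = T_H·(1 − η) = 430.37 × (1 − 0.309) = 297 K.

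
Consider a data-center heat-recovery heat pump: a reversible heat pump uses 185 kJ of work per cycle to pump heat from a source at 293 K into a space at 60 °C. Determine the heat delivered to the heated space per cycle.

T_H = 60 °C → 60 + 273.15 = 333.15 K.
Reversible heating COP: COP_HP = T_H/(T_H − T_C) = 333.15/40.15 = 8.2976.
Q_H = COP_HP · W = 8.2976 × 185 = 1540 kJ.

Q_H ≈ 1540 kJ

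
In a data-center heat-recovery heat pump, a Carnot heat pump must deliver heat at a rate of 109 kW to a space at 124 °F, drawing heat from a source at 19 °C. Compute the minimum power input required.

Ẇ_in ≈ 10.79 kW

T_H = 124 °F → (124 − 32) × 5/9 = 51.11 °C = 324.26 K.
T_C = 19 °C → 19 + 273.15 = 292.15 K.
COP_HP = T_H/(T_H − T_C) = 324.26/32.11 = 10.0981.
W = Q_H/COP_HP = 109/10.0981 = 10.79 kW.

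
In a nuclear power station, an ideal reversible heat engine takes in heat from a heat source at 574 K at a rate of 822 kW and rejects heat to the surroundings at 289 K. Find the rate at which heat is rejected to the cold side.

Q̇_C ≈ 413.9 kW

The Carnot efficiency is η = 1 − T_C/T_H = 1 − 289.00/574.00 = 0.4965.
For a reversible cycle Q_C/Q_H = T_C/T_H, so Q_C = 822 × 289.00/574.00 = 413.9 kW.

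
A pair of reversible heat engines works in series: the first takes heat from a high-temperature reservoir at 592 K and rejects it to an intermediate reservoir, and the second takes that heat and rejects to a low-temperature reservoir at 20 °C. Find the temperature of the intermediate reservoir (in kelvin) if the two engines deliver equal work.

T_C = 20 °C → 20 + 273.15 = 293.15 K.
For reversible stages Q_m = Q_H·(T_m/T_H). Setting W₁ = Q_H(1 − T_m/T_H) equal to W₂ = Q_m(1 − T_C/T_m) = Q_H·(T_m − T_C)/T_H gives T_H − T_m = T_m − T_C, so T_m = (T_H + T_C)/2 = (592.00 + 293.15)/2 = 443 K.

T_m ≈ 443 K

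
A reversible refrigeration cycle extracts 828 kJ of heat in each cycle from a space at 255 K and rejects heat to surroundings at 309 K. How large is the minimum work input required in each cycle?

W_in ≈ 175 kJ

Carnot COP: COP_R = T_C/(T_H − T_C) = 255.00/54.00 = 4.7222.
W = Q_C/COP_R = 828/4.7222 = 175 kJ.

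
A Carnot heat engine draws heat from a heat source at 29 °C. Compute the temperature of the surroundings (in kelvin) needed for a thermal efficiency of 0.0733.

T_C ≈ 280.0 K

T_H = 29 °C → 29 + 273.15 = 302.15 K.
From η = 1 − T_C/T_H, T_C = T_H·(1 − η) = 302.15 × (1 − 0.0733) = 280.0 K.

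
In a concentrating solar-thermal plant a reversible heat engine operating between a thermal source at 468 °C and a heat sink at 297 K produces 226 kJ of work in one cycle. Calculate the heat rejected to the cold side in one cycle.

Q_C ≈ 151.1 kJ

T_H = 468 °C → 468 + 273.15 = 741.15 K.
Since the cycle is reversible, η = 1 − T_C/T_H = 1 − 297.00/741.15 = 0.5993.
Since Q_C/Q_H = T_C/T_H and Q_H = W/η, Q_C = W·T_C/(T_H − T_C) = 226 × 297.00/444.15 = 151.1 kJ.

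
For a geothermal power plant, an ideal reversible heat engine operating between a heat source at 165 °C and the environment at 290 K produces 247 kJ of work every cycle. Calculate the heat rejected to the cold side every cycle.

T_H = 165 °C → 165 + 273.15 = 438.15 K.
For a reversible engine, η = 1 − T_C/T_H = 1 − 290.00/438.15 = 0.3381.
Since Q_C/Q_H = T_C/T_H and Q_H = W/η, Q_C = W·T_C/(T_H − T_C) = 247 × 290.00/148.15 = 483.5 kJ.

Q_C ≈ 483.5 kJ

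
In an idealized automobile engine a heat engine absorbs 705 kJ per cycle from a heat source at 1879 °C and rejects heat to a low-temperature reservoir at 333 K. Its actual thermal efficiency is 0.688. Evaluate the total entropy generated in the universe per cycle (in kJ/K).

T_H = 1879 °C → 1879 + 273.15 = 2152.15 K.
W = η·Q_H = 0.688 × 705 = 485.0 kJ, so Q_C = Q_H − W = 220.0 kJ.
Reservoir entropy changes: ΔS_H = −Q_H/T_H = −705/2152.15 = -0.3276 kJ/K and ΔS_C = +Q_C/T_C = 220.0/333.00 = 0.6605 kJ/K.
ΔS_univ = −Q_H/T_H + Q_C/T_C = 0.333 kJ/K (> 0, since η = 0.688 < η_Carnot = 0.845).

ΔS_univ ≈ 0.333 kJ/K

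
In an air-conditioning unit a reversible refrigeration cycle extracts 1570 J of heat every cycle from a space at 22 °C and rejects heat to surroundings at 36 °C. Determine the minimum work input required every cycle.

W_in ≈ 74.5 J

T_H = 36 °C → 36 + 273.15 = 309.15 K.
T_C = 22 °C → 22 + 273.15 = 295.15 K.
COP_R = T_C/(T_H − T_C) = 295.15/14.00 = 21.0821.
W = Q_C/COP_R = 1570/21.0821 = 74.5 J.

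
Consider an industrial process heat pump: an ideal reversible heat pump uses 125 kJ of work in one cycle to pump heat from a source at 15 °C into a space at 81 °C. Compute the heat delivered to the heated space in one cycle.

T_H = 81 °C → 81 + 273.15 = 354.15 K.
T_C = 15 °C → 15 + 273.15 = 288.15 K.
Reversible heating COP: COP_HP = T_H/(T_H − T_C) = 354.15/66.00 = 5.3659.
Q_H = COP_HP · W = 5.3659 × 125 = 671 kJ.

Q_H ≈ 671 kJ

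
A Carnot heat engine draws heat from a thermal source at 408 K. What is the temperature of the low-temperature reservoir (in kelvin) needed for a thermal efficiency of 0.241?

From η = 1 − T_C/T_H, T_C = T_H·(1 − η) = 408.00 × (1 − 0.241) = 310 K.

T_C ≈ 310 K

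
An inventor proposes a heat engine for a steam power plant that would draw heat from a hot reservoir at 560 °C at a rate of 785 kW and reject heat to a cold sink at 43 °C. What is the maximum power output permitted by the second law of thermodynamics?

Ẇ_max ≈ 487.1 kW

T_H = 560 °C → 560 + 273.15 = 833.15 K.
T_C = 43 °C → 43 + 273.15 = 316.15 K.
The upper bound on efficiency is η_max = 1 − T_C/T_H = 1 − 316.15/833.15 = 0.6205.
W_max = η_max · Q_H = 0.6205 × 785 = 487.1 kW.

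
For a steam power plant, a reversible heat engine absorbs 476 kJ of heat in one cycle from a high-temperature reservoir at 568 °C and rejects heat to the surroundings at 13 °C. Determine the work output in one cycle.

T_H = 568 °C → 568 + 273.15 = 841.15 K.
T_C = 13 °C → 13 + 273.15 = 286.15 K.
Since the cycle is reversible, η = 1 − T_C/T_H = 1 − 286.15/841.15 = 0.6598.
W = η·Q_H = 0.6598 × 476 = 314 kJ.

W ≈ 314 kJ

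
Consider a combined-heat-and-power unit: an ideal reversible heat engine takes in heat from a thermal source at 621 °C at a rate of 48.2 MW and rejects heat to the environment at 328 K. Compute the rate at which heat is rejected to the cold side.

Q̇_C ≈ 17.68 MW

T_H = 621 °C → 621 + 273.15 = 894.15 K.
Carnot efficiency: η = 1 − T_C/T_H = 1 − 328.00/894.15 = 0.6332.
For a reversible cycle Q_C/Q_H = T_C/T_H, so Q_C = 48.2 × 328.00/894.15 = 17.68 MW.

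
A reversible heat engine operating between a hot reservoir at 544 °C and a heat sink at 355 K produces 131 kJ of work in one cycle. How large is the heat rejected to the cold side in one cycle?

Q_C ≈ 100.6 kJ

T_H = 544 °C → 544 + 273.15 = 817.15 K.
Since the cycle is reversible, η = 1 − T_C/T_H = 1 − 355.00/817.15 = 0.5656.
Since Q_C/Q_H = T_C/T_H and Q_H = W/η, Q_C = W·T_C/(T_H − T_C) = 131 × 355.00/462.15 = 100.6 kJ.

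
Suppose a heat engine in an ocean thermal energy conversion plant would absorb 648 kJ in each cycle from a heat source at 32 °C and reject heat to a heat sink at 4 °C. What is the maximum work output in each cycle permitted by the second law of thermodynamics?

W_max ≈ 59.46 kJ

T_H = 32 °C → 32 + 273.15 = 305.15 K.
T_C = 4 °C → 4 + 273.15 = 277.15 K.
No engine can exceed the Carnot limit: η_max = 1 − T_C/T_H = 1 − 277.15/305.15 = 0.0918.
W_max = η_max · Q_H = 0.0918 × 648 = 59.46 kJ.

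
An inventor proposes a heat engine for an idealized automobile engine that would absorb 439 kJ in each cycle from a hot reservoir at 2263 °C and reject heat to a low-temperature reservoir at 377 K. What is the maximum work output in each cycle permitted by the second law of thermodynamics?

T_H = 2263 °C → 2263 + 273.15 = 2536.15 K.
The upper bound on efficiency is η_max = 1 − T_C/T_H = 1 − 377.00/2536.15 = 0.8513.
W_max = η_max · Q_H = 0.8513 × 439 = 373.7 kJ.

W_max ≈ 373.7 kJ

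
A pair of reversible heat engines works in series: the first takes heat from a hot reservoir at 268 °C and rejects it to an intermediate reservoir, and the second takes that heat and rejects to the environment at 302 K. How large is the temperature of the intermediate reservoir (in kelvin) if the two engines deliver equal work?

T_H = 268 °C → 268 + 273.15 = 541.15 K.
For reversible stages Q_m = Q_H·(T_m/T_H). Setting W₁ = Q_H(1 − T_m/T_H) equal to W₂ = Q_m(1 − T_C/T_m) = Q_H·(T_m − T_C)/T_H gives T_H − T_m = T_m − T_C, so T_m = (T_H + T_C)/2 = (541.15 + 302.00)/2 = 421.6 K.

T_m ≈ 421.6 K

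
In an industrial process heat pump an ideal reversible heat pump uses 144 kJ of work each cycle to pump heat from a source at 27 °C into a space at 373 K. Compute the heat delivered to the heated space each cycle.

T_C = 27 °C → 27 + 273.15 = 300.15 K.
Reversible heating COP: COP_HP = T_H/(T_H − T_C) = 373.00/72.85 = 5.1201.
Q_H = COP_HP · W = 5.1201 × 144 = 737.3 kJ.

Q_H ≈ 737.3 kJ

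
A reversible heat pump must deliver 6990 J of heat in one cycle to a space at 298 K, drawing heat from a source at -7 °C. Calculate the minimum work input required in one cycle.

W_in ≈ 747 J

T_C = -7 °C → -7 + 273.15 = 266.15 K.
The Carnot heat-pump COP is COP_HP = T_H/(T_H − T_C) = 298.00/31.85 = 9.3564.
W = Q_H/COP_HP = 6990/9.3564 = 747 J.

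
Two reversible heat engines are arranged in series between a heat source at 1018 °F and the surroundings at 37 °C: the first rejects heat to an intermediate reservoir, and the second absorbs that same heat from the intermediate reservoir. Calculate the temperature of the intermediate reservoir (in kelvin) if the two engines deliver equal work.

T_m ≈ 566 K

T_H = 1018 °F → (1018 − 32) × 5/9 = 547.78 °C = 820.93 K.
T_C = 37 °C → 37 + 273.15 = 310.15 K.
For reversible stages Q_m = Q_H·(T_m/T_H). Setting W₁ = Q_H(1 − T_m/T_H) equal to W₂ = Q_m(1 − T_C/T_m) = Q_H·(T_m − T_C)/T_H gives T_H − T_m = T_m − T_C, so T_m = (T_H + T_C)/2 = (820.93 + 310.15)/2 = 566 K.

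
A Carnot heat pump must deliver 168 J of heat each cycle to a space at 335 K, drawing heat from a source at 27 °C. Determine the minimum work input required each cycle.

W_in ≈ 17.5 J

T_C = 27 °C → 27 + 273.15 = 300.15 K.
The Carnot heat-pump COP is COP_HP = T_H/(T_H − T_C) = 335.00/34.85 = 9.6126.
W = Q_H/COP_HP = 168/9.6126 = 17.5 J.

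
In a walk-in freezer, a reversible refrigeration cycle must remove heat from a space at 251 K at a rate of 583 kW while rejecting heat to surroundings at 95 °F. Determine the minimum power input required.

T_H = 95 °F → (95 − 32) × 5/9 = 35.00 °C = 308.15 K.
Carnot COP: COP_R = T_C/(T_H − T_C) = 251.00/57.15 = 4.3920.
W = Q_C/COP_R = 583/4.3920 = 133 kW.

Ẇ_in ≈ 133 kW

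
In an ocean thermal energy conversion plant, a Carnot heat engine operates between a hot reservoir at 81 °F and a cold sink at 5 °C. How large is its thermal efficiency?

T_H = 81 °F → (81 − 32) × 5/9 = 27.22 °C = 300.37 K.
T_C = 5 °C → 5 + 273.15 = 278.15 K.
Since the cycle is reversible, η = 1 − T_C/T_H = 1 − 278.15/300.37 = 0.07398.

η ≈ 0.07398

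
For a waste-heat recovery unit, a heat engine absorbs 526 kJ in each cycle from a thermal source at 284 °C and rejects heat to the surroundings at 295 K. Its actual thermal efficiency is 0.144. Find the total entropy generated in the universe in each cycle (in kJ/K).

T_H = 284 °C → 284 + 273.15 = 557.15 K.
W = η·Q_H = 0.144 × 526 = 75.74 kJ, so Q_C = Q_H − W = 450.3 kJ.
Reservoir entropy changes: ΔS_H = −Q_H/T_H = −526/557.15 = -0.9441 kJ/K and ΔS_C = +Q_C/T_C = 450.3/295.00 = 1.526 kJ/K.
ΔS_univ = −Q_H/T_H + Q_C/T_C = 0.582 kJ/K (> 0, since η = 0.144 < η_Carnot = 0.471).

ΔS_univ ≈ 0.582 kJ/K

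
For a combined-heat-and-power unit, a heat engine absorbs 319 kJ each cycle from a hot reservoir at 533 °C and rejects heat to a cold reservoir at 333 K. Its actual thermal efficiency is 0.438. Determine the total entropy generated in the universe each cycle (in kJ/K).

ΔS_univ ≈ 0.143 kJ/K

T_H = 533 °C → 533 + 273.15 = 806.15 K.
W = η·Q_H = 0.438 × 319 = 139.7 kJ, so Q_C = Q_H − W = 179.3 kJ.
Entropy balance on the reservoirs: −Q_H/T_H = -0.3957 kJ/K, +Q_C/T_C = 0.5384 kJ/K.
ΔS_univ = −Q_H/T_H + Q_C/T_C = 0.143 kJ/K (> 0, since η = 0.438 < η_Carnot = 0.587).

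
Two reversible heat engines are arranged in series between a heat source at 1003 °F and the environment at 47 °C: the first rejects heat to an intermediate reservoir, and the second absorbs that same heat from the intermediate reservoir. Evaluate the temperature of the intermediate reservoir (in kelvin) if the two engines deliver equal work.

T_m ≈ 566 K

T_H = 1003 °F → (1003 − 32) × 5/9 = 539.44 °C = 812.59 K.
T_C = 47 °C → 47 + 273.15 = 320.15 K.
For reversible stages Q_m = Q_H·(T_m/T_H). Setting W₁ = Q_H(1 − T_m/T_H) equal to W₂ = Q_m(1 − T_C/T_m) = Q_H·(T_m − T_C)/T_H gives T_H − T_m = T_m − T_C, so T_m = (T_H + T_C)/2 = (812.59 + 320.15)/2 = 566 K.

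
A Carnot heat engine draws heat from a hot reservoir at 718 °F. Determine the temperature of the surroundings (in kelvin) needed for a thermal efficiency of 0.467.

T_C ≈ 348.7 K

T_H = 718 °F → (718 − 32) × 5/9 = 381.11 °C = 654.26 K.
From η = 1 − T_C/T_H, T_C = T_H·(1 − η) = 654.26 × (1 − 0.467) = 348.7 K.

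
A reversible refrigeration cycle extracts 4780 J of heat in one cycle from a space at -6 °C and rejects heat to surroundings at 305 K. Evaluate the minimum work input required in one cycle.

W_in ≈ 677 J

T_C = -6 °C → -6 + 273.15 = 267.15 K.
The reversible coefficient of performance is COP_R = T_C/(T_H − T_C) = 267.15/37.85 = 7.0581.
W = Q_C/COP_R = 4780/7.0581 = 677 J.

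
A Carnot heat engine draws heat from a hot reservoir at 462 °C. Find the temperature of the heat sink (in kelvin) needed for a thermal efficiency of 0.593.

T_C ≈ 299 K

T_H = 462 °C → 462 + 273.15 = 735.15 K.
From η = 1 − T_C/T_H, T_C = T_H·(1 − η) = 735.15 × (1 − 0.593) = 299 K.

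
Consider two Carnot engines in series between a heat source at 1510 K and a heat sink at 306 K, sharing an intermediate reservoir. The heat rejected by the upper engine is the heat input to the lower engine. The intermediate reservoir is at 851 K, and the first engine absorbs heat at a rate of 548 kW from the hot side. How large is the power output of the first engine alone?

Ẇ₁ ≈ 239 kW

First-stage efficiency η₁ = 1 − T_m/T_H = 1 − 851.00/1510.00 = 0.4364.
W₁ = η₁·Q_H = 0.4364 × 548 = 239 kW.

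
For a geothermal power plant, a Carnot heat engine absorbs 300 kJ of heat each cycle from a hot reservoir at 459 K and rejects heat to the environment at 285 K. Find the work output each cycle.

W ≈ 114 kJ

For a reversible engine, η = 1 − T_C/T_H = 1 − 285.00/459.00 = 0.3791.
W = η·Q_H = 0.3791 × 300 = 114 kJ.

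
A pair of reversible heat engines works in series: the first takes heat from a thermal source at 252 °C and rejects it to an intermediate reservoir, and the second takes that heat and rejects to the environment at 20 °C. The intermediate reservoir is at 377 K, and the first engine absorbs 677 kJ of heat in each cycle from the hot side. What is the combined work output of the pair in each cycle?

W_total ≈ 299 kJ

T_H = 252 °C → 252 + 273.15 = 525.15 K.
T_C = 20 °C → 20 + 273.15 = 293.15 K.
Two reversible stages in series are equivalent to a single Carnot engine between T_H and T_C, so η_total = 1 − T_C/T_H = 1 − 293.15/525.15 = 0.4418.
W_total = η_total · Q_H = 0.4418 × 677 = 299 kJ.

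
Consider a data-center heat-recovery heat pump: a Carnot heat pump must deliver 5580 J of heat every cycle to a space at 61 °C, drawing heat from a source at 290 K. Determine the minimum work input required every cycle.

W_in ≈ 737.3 J

T_H = 61 °C → 61 + 273.15 = 334.15 K.
The Carnot heat-pump COP is COP_HP = T_H/(T_H − T_C) = 334.15/44.15 = 7.5685.
W = Q_H/COP_HP = 5580/7.5685 = 737.3 J.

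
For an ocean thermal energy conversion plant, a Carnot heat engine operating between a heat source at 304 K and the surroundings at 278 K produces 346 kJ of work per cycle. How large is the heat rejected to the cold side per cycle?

Q_C ≈ 3700 kJ

Since the cycle is reversible, η = 1 − T_C/T_H = 1 − 278.00/304.00 = 0.0855.
Since Q_C/Q_H = T_C/T_H and Q_H = W/η, Q_C = W·T_C/(T_H − T_C) = 346 × 278.00/26.00 = 3700 kJ.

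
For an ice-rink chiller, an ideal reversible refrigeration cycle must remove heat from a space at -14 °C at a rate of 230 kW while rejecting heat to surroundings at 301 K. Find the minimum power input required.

T_C = -14 °C → -14 + 273.15 = 259.15 K.
Carnot COP: COP_R = T_C/(T_H − T_C) = 259.15/41.85 = 6.1924.
W = Q_C/COP_R = 230/6.1924 = 37.14 kW.

Ẇ_in ≈ 37.14 kW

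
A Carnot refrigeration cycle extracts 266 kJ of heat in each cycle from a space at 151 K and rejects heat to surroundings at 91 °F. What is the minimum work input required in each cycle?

W_in ≈ 273 kJ

T_H = 91 °F → (91 − 32) × 5/9 = 32.78 °C = 305.93 K.
COP_R = T_C/(T_H − T_C) = 151.00/154.93 = 0.9746.
W = Q_C/COP_R = 266/0.9746 = 273 kJ.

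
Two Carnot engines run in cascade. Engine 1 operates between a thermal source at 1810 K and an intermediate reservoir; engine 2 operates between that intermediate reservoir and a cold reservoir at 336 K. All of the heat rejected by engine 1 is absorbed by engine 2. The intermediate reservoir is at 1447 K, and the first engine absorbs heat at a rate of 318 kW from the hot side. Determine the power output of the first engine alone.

Ẇ₁ ≈ 63.78 kW

First-stage efficiency η₁ = 1 − T_m/T_H = 1 − 1447.00/1810.00 = 0.2006.
W₁ = η₁·Q_H = 0.2006 × 318 = 63.78 kW.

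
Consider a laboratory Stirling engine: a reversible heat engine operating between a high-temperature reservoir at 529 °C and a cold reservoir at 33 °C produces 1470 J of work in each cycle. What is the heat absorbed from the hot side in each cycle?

Q_H ≈ 2377 J

T_H = 529 °C → 529 + 273.15 = 802.15 K.
T_C = 33 °C → 33 + 273.15 = 306.15 K.
Carnot efficiency: η = 1 − T_C/T_H = 1 − 306.15/802.15 = 0.6183.
Q_H = W/η = 1470/0.6183 = 2377 J.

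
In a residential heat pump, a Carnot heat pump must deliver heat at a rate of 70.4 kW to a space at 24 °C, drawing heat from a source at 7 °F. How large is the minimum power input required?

Ẇ_in ≈ 8.98 kW

T_H = 24 °C → 24 + 273.15 = 297.15 K.
T_C = 7 °F → (7 − 32) × 5/9 = -13.89 °C = 259.26 K.
The Carnot heat-pump COP is COP_HP = T_H/(T_H − T_C) = 297.15/37.89 = 7.8427.
W = Q_H/COP_HP = 70.4/7.8427 = 8.98 kW.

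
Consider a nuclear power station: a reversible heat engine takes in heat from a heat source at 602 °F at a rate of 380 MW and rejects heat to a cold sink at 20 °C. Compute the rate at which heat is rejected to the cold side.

Q̇_C ≈ 189 MW

T_H = 602 °F → (602 − 32) × 5/9 = 316.67 °C = 589.82 K.
T_C = 20 °C → 20 + 273.15 = 293.15 K.
η_rev = 1 − T_C/T_H = 1 − 293.15/589.82 = 0.5030.
For a reversible cycle Q_C/Q_H = T_C/T_H, so Q_C = 380 × 293.15/589.82 = 189 MW.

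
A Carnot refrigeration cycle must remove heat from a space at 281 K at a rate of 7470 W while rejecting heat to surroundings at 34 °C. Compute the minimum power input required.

Ẇ_in ≈ 695 W

T_H = 34 °C → 34 + 273.15 = 307.15 K.
For a reversible refrigerator, COP_R = T_C/(T_H − T_C) = 281.00/26.15 = 10.7457.
W = Q_C/COP_R = 7470/10.7457 = 695 W.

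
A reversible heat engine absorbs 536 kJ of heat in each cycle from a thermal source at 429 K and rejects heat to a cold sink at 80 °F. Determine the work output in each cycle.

T_C = 80 °F → (80 − 32) × 5/9 = 26.67 °C = 299.82 K.
η_rev = 1 − T_C/T_H = 1 − 299.82/429.00 = 0.3011.
W = η·Q_H = 0.3011 × 536 = 161.4 kJ.

W ≈ 161.4 kJ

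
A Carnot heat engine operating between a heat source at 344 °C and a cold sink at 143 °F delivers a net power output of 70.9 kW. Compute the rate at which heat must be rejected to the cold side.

T_H = 344 °C → 344 + 273.15 = 617.15 K.
T_C = 143 °F → (143 − 32) × 5/9 = 61.67 °C = 334.82 K.
Carnot efficiency: η = 1 − T_C/T_H = 1 − 334.82/617.15 = 0.4575.
Since Q_C/Q_H = T_C/T_H and Q_H = W/η, Q_C = W·T_C/(T_H − T_C) = 70.9 × 334.82/282.33 = 84.1 kW.

Q̇_C ≈ 84.1 kW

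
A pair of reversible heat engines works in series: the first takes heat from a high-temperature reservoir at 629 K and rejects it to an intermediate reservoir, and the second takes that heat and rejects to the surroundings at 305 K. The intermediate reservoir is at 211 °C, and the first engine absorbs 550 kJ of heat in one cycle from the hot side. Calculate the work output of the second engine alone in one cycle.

T_m = 211 °C → 211 + 273.15 = 484.15 K.
Heat entering the second stage: Q_m = Q_H·(T_m/T_H) = 550 × 484.15/629.00 = 423 kJ.
Second-stage efficiency η₂ = 1 − T_C/T_m = 1 − 305.00/484.15 = 0.3700, so W₂ = η₂·Q_m = 157 kJ.

W₂ ≈ 157 kJ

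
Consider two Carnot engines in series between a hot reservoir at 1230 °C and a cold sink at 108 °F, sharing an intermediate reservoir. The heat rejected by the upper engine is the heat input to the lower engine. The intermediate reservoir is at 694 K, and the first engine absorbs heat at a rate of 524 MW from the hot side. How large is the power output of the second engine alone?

T_H = 1230 °C → 1230 + 273.15 = 1503.15 K.
T_C = 108 °F → (108 − 32) × 5/9 = 42.22 °C = 315.37 K.
Heat entering the second stage: Q_m = Q_H·(T_m/T_H) = 524 × 694.00/1503.15 = 241.9 MW.
Second-stage efficiency η₂ = 1 − T_C/T_m = 1 − 315.37/694.00 = 0.5456, so W₂ = η₂·Q_m = 132.0 MW.

Ẇ₂ ≈ 132.0 MW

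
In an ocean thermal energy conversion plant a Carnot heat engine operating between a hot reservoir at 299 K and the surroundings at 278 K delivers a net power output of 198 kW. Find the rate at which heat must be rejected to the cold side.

Q̇_C ≈ 2621 kW

The Carnot efficiency is η = 1 − T_C/T_H = 1 − 278.00/299.00 = 0.0702.
Since Q_C/Q_H = T_C/T_H and Q_H = W/η, Q_C = W·T_C/(T_H − T_C) = 198 × 278.00/21.00 = 2621 kW.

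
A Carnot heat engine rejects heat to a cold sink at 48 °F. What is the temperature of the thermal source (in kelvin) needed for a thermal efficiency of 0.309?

T_H ≈ 408.2 K

T_C = 48 °F → (48 − 32) × 5/9 = 8.89 °C = 282.04 K.
From η = 1 − T_C/T_H, solving for T_H gives T_H = T_C/(1 − η) = 282.04/(1 − 0.309) = 408.2 K.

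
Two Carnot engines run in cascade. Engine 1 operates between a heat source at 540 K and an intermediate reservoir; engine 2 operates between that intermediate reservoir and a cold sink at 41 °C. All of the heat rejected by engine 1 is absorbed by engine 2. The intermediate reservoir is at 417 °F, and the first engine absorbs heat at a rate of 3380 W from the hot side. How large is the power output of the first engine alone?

Ẇ₁ ≈ 331 W

T_C = 41 °C → 41 + 273.15 = 314.15 K.
T_m = 417 °F → (417 − 32) × 5/9 = 213.89 °C = 487.04 K.
First-stage efficiency η₁ = 1 − T_m/T_H = 1 − 487.04/540.00 = 0.0981.
W₁ = η₁·Q_H = 0.0981 × 3380 = 331 W.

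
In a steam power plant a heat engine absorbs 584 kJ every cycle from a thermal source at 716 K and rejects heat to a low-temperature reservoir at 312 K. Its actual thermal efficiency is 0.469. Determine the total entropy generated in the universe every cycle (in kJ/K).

W = η·Q_H = 0.469 × 584 = 273.9 kJ, so Q_C = Q_H − W = 310.1 kJ.
Entropy balance on the reservoirs: −Q_H/T_H = -0.8156 kJ/K, +Q_C/T_C = 0.9939 kJ/K.
ΔS_univ = −Q_H/T_H + Q_C/T_C = 0.178 kJ/K (> 0, since η = 0.469 < η_Carnot = 0.564).

ΔS_univ ≈ 0.178 kJ/K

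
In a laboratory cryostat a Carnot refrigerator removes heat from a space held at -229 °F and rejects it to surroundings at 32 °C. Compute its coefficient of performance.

COP_R ≈ 0.724

T_H = 32 °C → 32 + 273.15 = 305.15 K.
T_C = -229 °F → (-229 − 32) × 5/9 = -145.00 °C = 128.15 K.
Carnot COP: COP_R = T_C/(T_H − T_C) = 128.15/(305.15 − 128.15) = 0.724.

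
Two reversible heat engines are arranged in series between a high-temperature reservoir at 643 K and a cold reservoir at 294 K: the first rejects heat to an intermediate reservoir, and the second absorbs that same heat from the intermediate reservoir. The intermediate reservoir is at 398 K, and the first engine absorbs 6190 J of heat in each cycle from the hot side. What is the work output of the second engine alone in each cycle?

Heat entering the second stage: Q_m = Q_H·(T_m/T_H) = 6190 × 398.00/643.00 = 3831 J.
Second-stage efficiency η₂ = 1 − T_C/T_m = 1 − 294.00/398.00 = 0.2613, so W₂ = η₂·Q_m = 1001 J.

W₂ ≈ 1001 J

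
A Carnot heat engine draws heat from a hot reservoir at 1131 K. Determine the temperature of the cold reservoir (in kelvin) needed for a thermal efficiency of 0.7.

T_C ≈ 339.3 K

From η = 1 − T_C/T_H, T_C = T_H·(1 − η) = 1131.00 × (1 − 0.7) = 339.3 K.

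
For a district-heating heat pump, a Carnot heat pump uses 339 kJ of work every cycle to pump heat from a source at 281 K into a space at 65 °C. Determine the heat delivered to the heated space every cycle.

Q_H ≈ 2006 kJ

T_H = 65 °C → 65 + 273.15 = 338.15 K.
COP_HP = T_H/(T_H − T_C) = 338.15/57.15 = 5.9169.
Q_H = COP_HP · W = 5.9169 × 339 = 2006 kJ.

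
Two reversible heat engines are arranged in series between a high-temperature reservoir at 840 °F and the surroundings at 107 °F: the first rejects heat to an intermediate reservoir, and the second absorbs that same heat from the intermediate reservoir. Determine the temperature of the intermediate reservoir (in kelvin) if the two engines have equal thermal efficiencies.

T_m ≈ 477 K

T_H = 840 °F → (840 − 32) × 5/9 = 448.89 °C = 722.04 K.
T_C = 107 °F → (107 − 32) × 5/9 = 41.67 °C = 314.82 K.
Equal efficiencies require 1 − T_m/T_H = 1 − T_C/T_m, i.e. T_m/T_H = T_C/T_m, so T_m = √(T_H·T_C) = √(722.04 × 314.82) = 477 K.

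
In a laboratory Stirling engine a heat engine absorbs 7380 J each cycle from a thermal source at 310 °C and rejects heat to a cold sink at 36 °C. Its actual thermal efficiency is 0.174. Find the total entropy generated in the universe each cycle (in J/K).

T_H = 310 °C → 310 + 273.15 = 583.15 K.
T_C = 36 °C → 36 + 273.15 = 309.15 K.
W = η·Q_H = 0.174 × 7380 = 1284 J, so Q_C = Q_H − W = 6096 J.
The hot reservoir loses entropy Q_H/T_H = 7380/583.15 = 12.66 J/K; the cold reservoir gains Q_C/T_C = 6096/309.15 = 19.72 J/K.
ΔS_univ = −Q_H/T_H + Q_C/T_C = 7.06 J/K (> 0, since η = 0.174 < η_Carnot = 0.470).

ΔS_univ ≈ 7.06 J/K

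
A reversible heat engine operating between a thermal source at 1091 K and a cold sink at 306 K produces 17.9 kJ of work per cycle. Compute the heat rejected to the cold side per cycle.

Q_C ≈ 6.98 kJ

For a reversible engine, η = 1 − T_C/T_H = 1 − 306.00/1091.00 = 0.7195.
Since Q_C/Q_H = T_C/T_H and Q_H = W/η, Q_C = W·T_C/(T_H − T_C) = 17.9 × 306.00/785.00 = 6.98 kJ.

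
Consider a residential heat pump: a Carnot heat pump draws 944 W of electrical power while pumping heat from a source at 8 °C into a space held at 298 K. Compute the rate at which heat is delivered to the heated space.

T_C = 8 °C → 8 + 273.15 = 281.15 K.
For a reversible heat pump, COP_HP = T_H/(T_H − T_C) = 298.00/16.85 = 17.6855.
Q_H = COP_HP · W = 17.6855 × 944 = 16700 W.

Q̇_H ≈ 16700 W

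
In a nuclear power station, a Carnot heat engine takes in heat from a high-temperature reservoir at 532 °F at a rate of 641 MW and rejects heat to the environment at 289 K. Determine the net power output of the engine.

T_H = 532 °F → (532 − 32) × 5/9 = 277.78 °C = 550.93 K.
For a reversible engine, η = 1 − T_C/T_H = 1 − 289.00/550.93 = 0.4754.
W = η·Q_H = 0.4754 × 641 = 305 MW.

Ẇ ≈ 305 MW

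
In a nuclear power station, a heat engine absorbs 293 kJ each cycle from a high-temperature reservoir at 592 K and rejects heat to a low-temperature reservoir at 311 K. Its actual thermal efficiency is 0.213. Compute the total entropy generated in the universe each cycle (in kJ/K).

W = η·Q_H = 0.213 × 293 = 62.41 kJ, so Q_C = Q_H − W = 230.6 kJ.
Reservoir entropy changes: ΔS_H = −Q_H/T_H = −293/592.00 = -0.4949 kJ/K and ΔS_C = +Q_C/T_C = 230.6/311.00 = 0.7415 kJ/K.
ΔS_univ = −Q_H/T_H + Q_C/T_C = 0.247 kJ/K (> 0, since η = 0.213 < η_Carnot = 0.475).

ΔS_univ ≈ 0.247 kJ/K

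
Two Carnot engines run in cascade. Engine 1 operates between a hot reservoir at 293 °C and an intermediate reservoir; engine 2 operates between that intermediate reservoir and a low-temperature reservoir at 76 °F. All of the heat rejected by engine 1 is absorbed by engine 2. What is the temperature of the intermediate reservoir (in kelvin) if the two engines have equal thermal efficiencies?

T_m ≈ 410.5 K

T_H = 293 °C → 293 + 273.15 = 566.15 K.
T_C = 76 °F → (76 − 32) × 5/9 = 24.44 °C = 297.59 K.
Equal efficiencies require 1 − T_m/T_H = 1 − T_C/T_m, i.e. T_m/T_H = T_C/T_m, so T_m = √(T_H·T_C) = √(566.15 × 297.59) = 410.5 K.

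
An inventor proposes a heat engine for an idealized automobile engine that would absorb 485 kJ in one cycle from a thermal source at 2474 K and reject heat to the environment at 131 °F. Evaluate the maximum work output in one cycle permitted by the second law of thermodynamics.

W_max ≈ 421 kJ

T_C = 131 °F → (131 − 32) × 5/9 = 55.00 °C = 328.15 K.
The second-law ceiling is the Carnot efficiency, η_max = 1 − T_C/T_H = 1 − 328.15/2474.00 = 0.8674.
W_max = η_max · Q_H = 0.8674 × 485 = 421 kJ.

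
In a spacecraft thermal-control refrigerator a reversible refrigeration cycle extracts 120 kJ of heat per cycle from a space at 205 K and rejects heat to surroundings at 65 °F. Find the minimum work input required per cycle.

W_in ≈ 50.6 kJ

T_H = 65 °F → (65 − 32) × 5/9 = 18.33 °C = 291.48 K.
The reversible coefficient of performance is COP_R = T_C/(T_H − T_C) = 205.00/86.48 = 2.3704.
W = Q_C/COP_R = 120/2.3704 = 50.6 kJ.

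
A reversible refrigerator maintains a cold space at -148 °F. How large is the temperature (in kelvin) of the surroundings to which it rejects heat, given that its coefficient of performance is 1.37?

T_C = -148 °F → (-148 − 32) × 5/9 = -100.00 °C = 173.15 K.
COP_R = T_C/(T_H − T_C) ⇒ T_H = T_C·(1 + 1/COP_R) = 173.15 × (1 + 1/1.37) = 300 K.

T_H ≈ 300 K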